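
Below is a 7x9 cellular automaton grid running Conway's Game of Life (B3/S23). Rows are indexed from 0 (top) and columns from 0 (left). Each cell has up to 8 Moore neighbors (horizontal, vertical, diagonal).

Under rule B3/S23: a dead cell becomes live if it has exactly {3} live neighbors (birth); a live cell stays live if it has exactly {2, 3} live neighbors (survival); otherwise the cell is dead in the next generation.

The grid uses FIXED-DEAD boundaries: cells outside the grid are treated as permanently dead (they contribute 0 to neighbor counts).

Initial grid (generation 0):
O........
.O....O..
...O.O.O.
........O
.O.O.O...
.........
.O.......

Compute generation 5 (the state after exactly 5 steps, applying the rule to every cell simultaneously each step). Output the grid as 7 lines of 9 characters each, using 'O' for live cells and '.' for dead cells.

Answer: .........
.....OOO.
.....O.O.
.....OOO.
.........
.........
.........

Derivation:
Simulating step by step:
Generation 0 (given above): 11 live cells
Generation 1: 6 live cells
.........
......O..
......OO.
..O...O..
.........
..O......
.........
Generation 2: 7 live cells
.........
......OO.
.....OOO.
......OO.
.........
.........
.........
Generation 3: 6 live cells
.........
.....O.O.
.....O..O
.....O.O.
.........
.........
.........
Generation 4: 6 live cells
.........
......O..
....OO.OO
......O..
.........
.........
.........
Generation 5: 8 live cells
(generation 5 grid is the final answer)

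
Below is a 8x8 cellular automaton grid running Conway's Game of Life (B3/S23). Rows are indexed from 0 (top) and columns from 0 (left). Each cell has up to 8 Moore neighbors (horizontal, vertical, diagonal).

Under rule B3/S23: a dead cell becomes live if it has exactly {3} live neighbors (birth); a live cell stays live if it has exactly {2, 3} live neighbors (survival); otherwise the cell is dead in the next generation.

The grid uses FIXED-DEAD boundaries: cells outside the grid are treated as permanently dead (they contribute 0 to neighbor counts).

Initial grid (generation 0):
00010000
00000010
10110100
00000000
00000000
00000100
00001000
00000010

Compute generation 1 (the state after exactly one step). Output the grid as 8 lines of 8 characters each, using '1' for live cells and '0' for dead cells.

Answer: 00000000
00111000
00000000
00000000
00000000
00000000
00000100
00000000

Derivation:
Simulating step by step:
Generation 0 (given above): 9 live cells
Generation 1: 4 live cells
(generation 1 grid is the final answer)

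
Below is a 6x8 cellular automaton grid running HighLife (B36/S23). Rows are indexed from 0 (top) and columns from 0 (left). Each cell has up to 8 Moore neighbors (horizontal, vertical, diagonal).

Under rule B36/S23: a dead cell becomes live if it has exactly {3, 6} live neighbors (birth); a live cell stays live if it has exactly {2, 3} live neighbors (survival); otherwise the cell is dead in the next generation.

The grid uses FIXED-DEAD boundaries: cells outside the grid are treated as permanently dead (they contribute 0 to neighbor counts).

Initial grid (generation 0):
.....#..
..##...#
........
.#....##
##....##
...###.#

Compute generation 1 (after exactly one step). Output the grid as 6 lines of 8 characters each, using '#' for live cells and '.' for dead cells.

Simulating step by step:
Generation 0 (given above): 15 live cells
Generation 1: 14 live cells
(generation 1 grid is the final answer)

Answer: ........
........
..#...##
##....##
###.#...
....##.#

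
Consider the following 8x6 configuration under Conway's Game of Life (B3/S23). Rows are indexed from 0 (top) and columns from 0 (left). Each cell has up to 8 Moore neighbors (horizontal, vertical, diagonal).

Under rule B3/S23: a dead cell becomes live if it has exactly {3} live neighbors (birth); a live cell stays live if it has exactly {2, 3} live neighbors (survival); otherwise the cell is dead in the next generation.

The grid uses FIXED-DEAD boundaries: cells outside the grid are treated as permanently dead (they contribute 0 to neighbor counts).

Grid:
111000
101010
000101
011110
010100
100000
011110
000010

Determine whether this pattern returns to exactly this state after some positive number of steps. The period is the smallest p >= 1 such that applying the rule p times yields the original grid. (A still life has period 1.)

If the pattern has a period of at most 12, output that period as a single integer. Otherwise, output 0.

Simulating and comparing each generation to the original:
Gen 0 (original, given above): 20 live cells
Gen 1: 20 live cells, differs from original
Gen 2: 23 live cells, differs from original
Gen 3: 18 live cells, differs from original
Gen 4: 19 live cells, differs from original
Gen 5: 20 live cells, differs from original
Gen 6: 18 live cells, differs from original
Gen 7: 21 live cells, differs from original
Gen 8: 18 live cells, differs from original
Gen 9: 16 live cells, differs from original
Gen 10: 13 live cells, differs from original
Gen 11: 9 live cells, differs from original
Gen 12: 7 live cells, differs from original
No period found within 12 steps.

Answer: 0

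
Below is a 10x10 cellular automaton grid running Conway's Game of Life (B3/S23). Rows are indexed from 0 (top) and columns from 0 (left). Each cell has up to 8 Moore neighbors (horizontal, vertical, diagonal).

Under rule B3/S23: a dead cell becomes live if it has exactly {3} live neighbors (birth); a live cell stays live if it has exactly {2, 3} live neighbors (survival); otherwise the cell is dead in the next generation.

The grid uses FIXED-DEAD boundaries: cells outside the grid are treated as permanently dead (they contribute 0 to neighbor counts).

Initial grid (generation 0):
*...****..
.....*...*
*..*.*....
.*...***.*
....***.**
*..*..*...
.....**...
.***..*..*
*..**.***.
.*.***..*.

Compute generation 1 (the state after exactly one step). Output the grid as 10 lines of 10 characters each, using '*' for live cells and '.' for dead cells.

Simulating step by step:
Generation 0 (given above): 41 live cells
Generation 1: 29 live cells
(generation 1 grid is the final answer)

Answer: ....***...
..........
.....*..*.
.......*.*
....*...**
..........
.*.*****..
.***....*.
*.....*.**
..**.**.*.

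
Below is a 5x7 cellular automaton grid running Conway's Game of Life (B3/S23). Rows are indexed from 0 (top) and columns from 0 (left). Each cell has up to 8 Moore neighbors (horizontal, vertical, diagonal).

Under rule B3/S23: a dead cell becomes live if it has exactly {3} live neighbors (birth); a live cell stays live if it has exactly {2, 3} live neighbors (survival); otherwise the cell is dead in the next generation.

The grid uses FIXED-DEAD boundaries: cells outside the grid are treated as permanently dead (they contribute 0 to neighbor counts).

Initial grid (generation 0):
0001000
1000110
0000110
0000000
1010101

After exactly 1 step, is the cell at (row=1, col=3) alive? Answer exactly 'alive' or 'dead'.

Answer: alive

Derivation:
Simulating step by step:
Generation 0 (given above): 10 live cells
Generation 1: 7 live cells
0000100
0001010
0000110
0001100
0000000

Cell (1,3) at generation 1: 1 -> alive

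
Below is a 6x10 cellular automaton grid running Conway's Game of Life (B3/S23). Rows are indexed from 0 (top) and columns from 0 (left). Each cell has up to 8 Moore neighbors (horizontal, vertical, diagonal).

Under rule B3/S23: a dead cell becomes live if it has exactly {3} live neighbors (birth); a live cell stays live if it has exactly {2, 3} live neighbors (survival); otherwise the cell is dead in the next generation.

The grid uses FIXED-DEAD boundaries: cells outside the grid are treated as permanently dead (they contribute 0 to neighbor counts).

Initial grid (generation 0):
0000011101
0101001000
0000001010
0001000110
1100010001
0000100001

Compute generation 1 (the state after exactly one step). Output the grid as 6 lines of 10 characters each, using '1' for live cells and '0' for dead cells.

Answer: 0000011100
0000000010
0010001010
0000001111
0000100001
0000000000

Derivation:
Simulating step by step:
Generation 0 (given above): 18 live cells
Generation 1: 13 live cells
(generation 1 grid is the final answer)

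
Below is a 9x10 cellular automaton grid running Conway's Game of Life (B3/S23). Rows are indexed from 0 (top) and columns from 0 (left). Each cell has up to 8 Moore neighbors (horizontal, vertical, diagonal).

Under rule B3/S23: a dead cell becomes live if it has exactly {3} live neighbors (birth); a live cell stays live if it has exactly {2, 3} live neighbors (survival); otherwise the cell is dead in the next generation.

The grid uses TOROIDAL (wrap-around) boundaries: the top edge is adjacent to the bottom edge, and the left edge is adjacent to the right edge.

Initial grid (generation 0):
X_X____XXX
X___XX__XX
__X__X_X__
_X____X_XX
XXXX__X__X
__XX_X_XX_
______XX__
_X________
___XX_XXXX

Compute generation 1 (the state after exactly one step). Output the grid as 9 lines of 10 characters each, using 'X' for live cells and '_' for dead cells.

Answer: _X________
X__XXX____
_X__XX_X__
___X_XX_XX
___XXXX___
X__XXX__XX
__X___XXX_
_____X____
_XXX__X___

Derivation:
Simulating step by step:
Generation 0 (given above): 37 live cells
Generation 1: 33 live cells
(generation 1 grid is the final answer)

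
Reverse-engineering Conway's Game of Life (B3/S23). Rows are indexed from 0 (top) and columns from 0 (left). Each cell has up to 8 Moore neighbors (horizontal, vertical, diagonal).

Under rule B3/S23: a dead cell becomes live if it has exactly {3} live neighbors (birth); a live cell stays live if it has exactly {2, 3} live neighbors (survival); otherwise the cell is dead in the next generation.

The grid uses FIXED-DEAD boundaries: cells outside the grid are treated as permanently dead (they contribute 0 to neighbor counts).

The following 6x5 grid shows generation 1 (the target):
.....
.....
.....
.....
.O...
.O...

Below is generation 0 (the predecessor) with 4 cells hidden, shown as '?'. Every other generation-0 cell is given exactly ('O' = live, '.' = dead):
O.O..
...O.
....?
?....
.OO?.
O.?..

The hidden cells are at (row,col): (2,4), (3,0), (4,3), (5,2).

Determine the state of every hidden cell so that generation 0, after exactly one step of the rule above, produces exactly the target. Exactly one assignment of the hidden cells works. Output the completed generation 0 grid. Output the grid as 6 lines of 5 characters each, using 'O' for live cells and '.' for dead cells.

Answer: O.O..
...O.
.....
.....
.OO..
O....

Derivation:
Hidden generation-0 cells (in order): (2,4), (3,0), (4,3), (5,2).
A hidden cell only influences target cells in its own 3x3 neighborhood. Try each of the 2^4 = 16 assignments, step the completed generation 0 forward once under B3/S23, and compare with the target:
  (2,4)=. (3,0)=. (4,3)=. (5,2)=. -> step reproduces the target at every cell -> ACCEPT
  (2,4)=. (3,0)=. (4,3)=. (5,2)=O -> step gives (4,2)='O' but target has '.' -> reject
  (2,4)=. (3,0)=. (4,3)=O (5,2)=. -> step gives (3,2)='O' but target has '.' -> reject
  (2,4)=. (3,0)=. (4,3)=O (5,2)=O -> step gives (3,2)='O' but target has '.' -> reject
  (2,4)=. (3,0)=O (4,3)=. (5,2)=. -> step gives (3,1)='O' but target has '.' -> reject
  (2,4)=. (3,0)=O (4,3)=. (5,2)=O -> step gives (3,1)='O' but target has '.' -> reject
  (2,4)=. (3,0)=O (4,3)=O (5,2)=. -> step gives (3,1)='O' but target has '.' -> reject
  (2,4)=. (3,0)=O (4,3)=O (5,2)=O -> step gives (3,1)='O' but target has '.' -> reject
  (2,4)=O (3,0)=. (4,3)=. (5,2)=. -> step gives (1,3)='O' but target has '.' -> reject
  (2,4)=O (3,0)=. (4,3)=. (5,2)=O -> step gives (1,3)='O' but target has '.' -> reject
  (2,4)=O (3,0)=. (4,3)=O (5,2)=. -> step gives (1,3)='O' but target has '.' -> reject
  (2,4)=O (3,0)=. (4,3)=O (5,2)=O -> step gives (1,3)='O' but target has '.' -> reject
  (2,4)=O (3,0)=O (4,3)=. (5,2)=. -> step gives (1,3)='O' but target has '.' -> reject
  (2,4)=O (3,0)=O (4,3)=. (5,2)=O -> step gives (1,3)='O' but target has '.' -> reject
  (2,4)=O (3,0)=O (4,3)=O (5,2)=. -> step gives (1,3)='O' but target has '.' -> reject
  (2,4)=O (3,0)=O (4,3)=O (5,2)=O -> step gives (1,3)='O' but target has '.' -> reject
Unique solution: (2,4)=dead, (3,0)=dead, (4,3)=dead, (5,2)=dead.
Check: live-neighbor counts of every cell in the completed generation 0:
02121
12211
00111
12210
22110
13210
Applying B3/S23 to generation 0 with these counts gives:
.....
.....
.....
.....
.O...
.O...
which matches the target exactly.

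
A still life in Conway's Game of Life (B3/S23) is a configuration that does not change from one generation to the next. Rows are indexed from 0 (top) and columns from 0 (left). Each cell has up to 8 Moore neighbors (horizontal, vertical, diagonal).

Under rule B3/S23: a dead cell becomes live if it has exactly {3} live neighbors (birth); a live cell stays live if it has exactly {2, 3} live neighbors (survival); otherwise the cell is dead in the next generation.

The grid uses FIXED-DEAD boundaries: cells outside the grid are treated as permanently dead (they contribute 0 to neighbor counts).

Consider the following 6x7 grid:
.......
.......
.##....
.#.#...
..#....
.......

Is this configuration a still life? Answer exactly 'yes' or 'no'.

Compute generation 1 and compare to generation 0 (given above):
Generation 1:
.......
.......
.##....
.#.#...
..#....
.......
The grids are IDENTICAL -> still life.

Answer: yes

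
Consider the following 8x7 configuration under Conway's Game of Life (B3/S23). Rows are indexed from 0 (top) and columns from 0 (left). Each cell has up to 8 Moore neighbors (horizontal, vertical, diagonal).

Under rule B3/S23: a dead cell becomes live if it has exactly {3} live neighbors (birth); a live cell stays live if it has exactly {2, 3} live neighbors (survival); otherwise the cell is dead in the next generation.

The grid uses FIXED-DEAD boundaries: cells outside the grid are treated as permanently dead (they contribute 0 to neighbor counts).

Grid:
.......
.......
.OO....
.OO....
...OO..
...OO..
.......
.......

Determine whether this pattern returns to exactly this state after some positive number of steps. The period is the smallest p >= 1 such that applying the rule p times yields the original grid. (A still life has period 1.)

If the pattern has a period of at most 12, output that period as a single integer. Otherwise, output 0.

Answer: 2

Derivation:
Simulating and comparing each generation to the original:
Gen 0 (original, given above): 8 live cells
Gen 1: 6 live cells, differs from original
Gen 2: 8 live cells, MATCHES original -> period = 2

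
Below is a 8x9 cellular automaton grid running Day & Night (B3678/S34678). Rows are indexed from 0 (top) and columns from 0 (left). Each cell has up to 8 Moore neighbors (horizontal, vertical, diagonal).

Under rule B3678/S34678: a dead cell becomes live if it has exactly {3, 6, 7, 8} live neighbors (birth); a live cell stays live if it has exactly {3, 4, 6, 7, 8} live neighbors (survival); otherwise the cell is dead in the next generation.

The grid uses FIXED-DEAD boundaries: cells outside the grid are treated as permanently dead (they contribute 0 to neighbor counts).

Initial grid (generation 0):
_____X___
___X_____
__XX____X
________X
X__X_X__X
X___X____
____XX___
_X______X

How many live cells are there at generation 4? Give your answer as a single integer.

Simulating step by step:
Generation 0 (given above): 16 live cells
Generation 1: 9 live cells
_________
__X_X____
_________
__XXX__X_
____X____
___XX____
_________
_________
Generation 2: 7 live cells
_________
_________
__X_X____
___X_____
__XXXX___
_________
_________
_________
Generation 3: 6 live cells
_________
_________
___X_____
_____X___
___XX____
___XX____
_________
_________
Generation 4: 6 live cells
_________
_________
_________
___X_____
___XXX___
___XX____
_________
_________
Population at generation 4: 6

Answer: 6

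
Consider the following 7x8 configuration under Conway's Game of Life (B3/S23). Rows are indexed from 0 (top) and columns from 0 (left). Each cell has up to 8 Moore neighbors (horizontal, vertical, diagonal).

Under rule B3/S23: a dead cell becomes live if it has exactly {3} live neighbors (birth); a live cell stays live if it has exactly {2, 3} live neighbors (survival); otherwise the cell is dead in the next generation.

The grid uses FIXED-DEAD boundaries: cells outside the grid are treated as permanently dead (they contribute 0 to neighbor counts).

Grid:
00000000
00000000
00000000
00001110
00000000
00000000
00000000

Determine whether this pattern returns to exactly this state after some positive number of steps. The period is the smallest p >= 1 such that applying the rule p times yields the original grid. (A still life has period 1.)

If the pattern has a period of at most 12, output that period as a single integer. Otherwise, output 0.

Answer: 2

Derivation:
Simulating and comparing each generation to the original:
Gen 0 (original, given above): 3 live cells
Gen 1: 3 live cells, differs from original
Gen 2: 3 live cells, MATCHES original -> period = 2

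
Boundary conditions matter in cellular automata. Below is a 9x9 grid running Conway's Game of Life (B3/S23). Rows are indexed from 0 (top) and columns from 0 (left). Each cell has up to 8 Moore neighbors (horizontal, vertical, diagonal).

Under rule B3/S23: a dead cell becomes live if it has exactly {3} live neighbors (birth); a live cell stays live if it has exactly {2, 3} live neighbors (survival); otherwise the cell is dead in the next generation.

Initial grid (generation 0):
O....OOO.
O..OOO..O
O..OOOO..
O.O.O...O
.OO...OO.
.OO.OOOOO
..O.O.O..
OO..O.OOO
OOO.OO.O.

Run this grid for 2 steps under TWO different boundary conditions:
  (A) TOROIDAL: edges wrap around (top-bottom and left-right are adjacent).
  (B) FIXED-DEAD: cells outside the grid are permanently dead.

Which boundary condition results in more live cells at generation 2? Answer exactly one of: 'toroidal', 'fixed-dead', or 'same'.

Answer: fixed-dead

Derivation:
Under TOROIDAL boundary, generation 2:
....O....
.O.O..OOO
..O....O.
.O...O.OO
.O..OO...
....OO...
....OO...
..O.OO...
..O.O....
Population = 24

Under FIXED-DEAD boundary, generation 2:
......O..
OOO..O...
O.O......
O....O...
.O..OO...
.O..OO...
.O..OO...
O.O....OO
.O.OOO.OO
Population = 28

Comparison: toroidal=24, fixed-dead=28 -> fixed-dead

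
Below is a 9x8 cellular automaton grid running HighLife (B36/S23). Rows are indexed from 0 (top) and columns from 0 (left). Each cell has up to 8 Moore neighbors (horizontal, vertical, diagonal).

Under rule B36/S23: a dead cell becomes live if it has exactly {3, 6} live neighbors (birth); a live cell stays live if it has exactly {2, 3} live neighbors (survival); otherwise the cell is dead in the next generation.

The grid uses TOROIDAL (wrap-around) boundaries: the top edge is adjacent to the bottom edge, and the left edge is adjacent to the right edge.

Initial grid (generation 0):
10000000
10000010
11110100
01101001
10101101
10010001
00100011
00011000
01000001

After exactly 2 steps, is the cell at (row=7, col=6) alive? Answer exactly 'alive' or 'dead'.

Simulating step by step:
Generation 0 (given above): 27 live cells
Generation 1: 29 live cells
11000000
10100000
00011110
10010001
00101100
00111100
10101011
10110011
10000000
Generation 2: 31 live cells
10000001
10111101
11111110
00101001
01110110
00100001
10000000
00110110
00100000

Cell (7,6) at generation 2: 1 -> alive

Answer: alive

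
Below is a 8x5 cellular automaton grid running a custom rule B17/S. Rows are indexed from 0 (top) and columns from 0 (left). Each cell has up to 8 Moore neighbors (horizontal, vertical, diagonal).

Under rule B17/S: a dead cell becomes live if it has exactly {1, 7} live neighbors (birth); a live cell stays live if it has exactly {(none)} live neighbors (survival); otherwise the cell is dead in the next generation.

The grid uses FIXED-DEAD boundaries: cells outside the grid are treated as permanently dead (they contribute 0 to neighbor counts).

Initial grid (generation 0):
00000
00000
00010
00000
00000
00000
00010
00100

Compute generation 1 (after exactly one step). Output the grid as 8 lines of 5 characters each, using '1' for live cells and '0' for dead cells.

Simulating step by step:
Generation 0 (given above): 3 live cells
Generation 1: 15 live cells
(generation 1 grid is the final answer)

Answer: 00000
00111
00101
00111
00000
00111
01001
01001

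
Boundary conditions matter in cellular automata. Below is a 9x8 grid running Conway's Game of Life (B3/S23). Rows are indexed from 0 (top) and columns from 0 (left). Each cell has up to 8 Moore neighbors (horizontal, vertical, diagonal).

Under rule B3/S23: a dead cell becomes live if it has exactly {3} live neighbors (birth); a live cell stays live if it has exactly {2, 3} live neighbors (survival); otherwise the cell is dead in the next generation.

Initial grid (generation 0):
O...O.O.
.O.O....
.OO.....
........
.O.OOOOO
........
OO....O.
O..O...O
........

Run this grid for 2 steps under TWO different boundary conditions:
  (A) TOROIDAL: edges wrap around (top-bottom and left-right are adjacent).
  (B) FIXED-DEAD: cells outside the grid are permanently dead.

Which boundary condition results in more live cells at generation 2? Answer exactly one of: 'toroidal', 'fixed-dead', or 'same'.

Answer: toroidal

Derivation:
Under TOROIDAL boundary, generation 2:
OO......
OO......
.....O.O
OO.O..OO
O.....OO
OOOOO...
.......O
.......O
OO.....O
Population = 24

Under FIXED-DEAD boundary, generation 2:
........
OO......
.....O..
.O.O..O.
O......O
O.OOO.O.
........
OO......
........
Population = 15

Comparison: toroidal=24, fixed-dead=15 -> toroidal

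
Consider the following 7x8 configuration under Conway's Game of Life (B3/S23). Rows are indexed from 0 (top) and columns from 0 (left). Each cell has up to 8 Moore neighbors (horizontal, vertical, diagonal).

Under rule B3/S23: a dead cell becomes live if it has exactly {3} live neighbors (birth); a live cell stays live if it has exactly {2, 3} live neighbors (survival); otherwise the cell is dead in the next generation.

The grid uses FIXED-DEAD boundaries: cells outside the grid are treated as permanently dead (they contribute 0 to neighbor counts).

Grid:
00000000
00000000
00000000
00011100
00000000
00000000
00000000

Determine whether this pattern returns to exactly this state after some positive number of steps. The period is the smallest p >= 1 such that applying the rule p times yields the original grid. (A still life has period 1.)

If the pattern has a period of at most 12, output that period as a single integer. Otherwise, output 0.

Answer: 2

Derivation:
Simulating and comparing each generation to the original:
Gen 0 (original, given above): 3 live cells
Gen 1: 3 live cells, differs from original
Gen 2: 3 live cells, MATCHES original -> period = 2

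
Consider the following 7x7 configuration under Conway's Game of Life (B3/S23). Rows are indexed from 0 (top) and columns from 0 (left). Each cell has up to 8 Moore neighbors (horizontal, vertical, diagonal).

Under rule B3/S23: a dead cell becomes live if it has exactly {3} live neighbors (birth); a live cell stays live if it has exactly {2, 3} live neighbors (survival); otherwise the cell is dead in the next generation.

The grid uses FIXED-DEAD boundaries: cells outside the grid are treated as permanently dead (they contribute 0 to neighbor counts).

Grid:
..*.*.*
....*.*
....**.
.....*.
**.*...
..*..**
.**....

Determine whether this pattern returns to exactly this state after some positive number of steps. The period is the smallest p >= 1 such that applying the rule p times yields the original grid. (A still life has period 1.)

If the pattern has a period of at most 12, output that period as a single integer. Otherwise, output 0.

Answer: 0

Derivation:
Simulating and comparing each generation to the original:
Gen 0 (original, given above): 16 live cells
Gen 1: 15 live cells, differs from original
Gen 2: 17 live cells, differs from original
Gen 3: 14 live cells, differs from original
Gen 4: 14 live cells, differs from original
Gen 5: 18 live cells, differs from original
Gen 6: 12 live cells, differs from original
Gen 7: 9 live cells, differs from original
Gen 8: 7 live cells, differs from original
Gen 9: 5 live cells, differs from original
Gen 10: 3 live cells, differs from original
Gen 11: 2 live cells, differs from original
Gen 12: 0 live cells, differs from original
No period found within 12 steps.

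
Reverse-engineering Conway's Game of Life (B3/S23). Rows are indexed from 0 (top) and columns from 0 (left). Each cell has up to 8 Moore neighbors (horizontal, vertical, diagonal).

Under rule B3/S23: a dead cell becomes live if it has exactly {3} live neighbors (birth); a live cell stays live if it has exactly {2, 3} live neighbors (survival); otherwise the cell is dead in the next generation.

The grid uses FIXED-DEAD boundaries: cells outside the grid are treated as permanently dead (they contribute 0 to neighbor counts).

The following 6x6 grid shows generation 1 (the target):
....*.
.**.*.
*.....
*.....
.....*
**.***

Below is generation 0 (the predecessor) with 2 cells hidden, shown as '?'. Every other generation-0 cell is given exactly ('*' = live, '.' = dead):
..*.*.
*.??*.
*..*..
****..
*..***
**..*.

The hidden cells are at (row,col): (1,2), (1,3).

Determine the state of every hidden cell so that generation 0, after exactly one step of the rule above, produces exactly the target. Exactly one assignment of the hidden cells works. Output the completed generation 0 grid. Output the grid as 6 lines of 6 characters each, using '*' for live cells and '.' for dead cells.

Answer: ..*.*.
*..**.
*..*..
****..
*..***
**..*.

Derivation:
Hidden generation-0 cells (in order): (1,2), (1,3).
A hidden cell only influences target cells in its own 3x3 neighborhood. Try each of the 2^2 = 4 assignments, step the completed generation 0 forward once under B3/S23, and compare with the target:
  (1,2)=. (1,3)=. -> step gives (0,3)='*' but target has '.' -> reject
  (1,2)=. (1,3)=* -> step reproduces the target at every cell -> ACCEPT
  (1,2)=* (1,3)=. -> step gives (0,1)='*' but target has '.' -> reject
  (1,2)=* (1,3)=* -> step gives (0,1)='*' but target has '.' -> reject
Unique solution: (1,2)=dead, (1,3)=live.
Check: live-neighbor counts of every cell in the completed generation 0:
121422
133432
355441
344452
465442
222333
Applying B3/S23 to generation 0 with these counts gives:
....*.
.**.*.
*.....
*.....
.....*
**.***
which matches the target exactly.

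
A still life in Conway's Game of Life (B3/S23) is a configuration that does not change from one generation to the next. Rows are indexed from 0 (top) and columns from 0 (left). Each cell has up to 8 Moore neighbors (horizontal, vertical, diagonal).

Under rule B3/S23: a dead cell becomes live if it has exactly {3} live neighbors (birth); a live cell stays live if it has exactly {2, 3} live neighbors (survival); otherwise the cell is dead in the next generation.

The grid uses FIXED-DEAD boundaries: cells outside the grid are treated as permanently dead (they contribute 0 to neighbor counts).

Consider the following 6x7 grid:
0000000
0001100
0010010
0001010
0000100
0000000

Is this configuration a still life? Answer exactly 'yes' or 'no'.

Compute generation 1 and compare to generation 0 (given above):
Generation 1:
0000000
0001100
0010010
0001010
0000100
0000000
The grids are IDENTICAL -> still life.

Answer: yes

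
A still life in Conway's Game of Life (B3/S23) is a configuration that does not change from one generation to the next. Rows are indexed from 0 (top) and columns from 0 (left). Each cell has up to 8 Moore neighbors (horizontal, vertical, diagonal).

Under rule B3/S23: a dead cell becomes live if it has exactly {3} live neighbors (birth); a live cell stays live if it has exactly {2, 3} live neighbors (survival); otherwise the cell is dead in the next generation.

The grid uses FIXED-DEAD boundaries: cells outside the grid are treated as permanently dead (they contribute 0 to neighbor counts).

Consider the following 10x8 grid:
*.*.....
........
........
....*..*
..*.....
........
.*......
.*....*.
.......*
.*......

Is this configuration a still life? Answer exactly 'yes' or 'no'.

Compute generation 1 and compare to generation 0 (given above):
Generation 1:
........
........
........
........
........
........
........
........
........
........
Cell (0,0) differs: gen0=1 vs gen1=0 -> NOT a still life.

Answer: no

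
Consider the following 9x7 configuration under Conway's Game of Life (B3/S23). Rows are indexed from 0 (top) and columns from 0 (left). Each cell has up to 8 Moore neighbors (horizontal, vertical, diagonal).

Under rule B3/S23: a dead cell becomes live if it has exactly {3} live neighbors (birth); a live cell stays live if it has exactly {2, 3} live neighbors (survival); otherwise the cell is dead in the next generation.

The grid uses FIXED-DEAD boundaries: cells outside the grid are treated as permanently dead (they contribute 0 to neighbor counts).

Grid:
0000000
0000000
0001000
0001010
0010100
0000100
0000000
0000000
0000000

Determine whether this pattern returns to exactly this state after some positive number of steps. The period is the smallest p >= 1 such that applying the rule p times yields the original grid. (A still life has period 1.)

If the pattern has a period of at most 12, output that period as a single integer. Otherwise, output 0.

Simulating and comparing each generation to the original:
Gen 0 (original, given above): 6 live cells
Gen 1: 6 live cells, differs from original
Gen 2: 6 live cells, MATCHES original -> period = 2

Answer: 2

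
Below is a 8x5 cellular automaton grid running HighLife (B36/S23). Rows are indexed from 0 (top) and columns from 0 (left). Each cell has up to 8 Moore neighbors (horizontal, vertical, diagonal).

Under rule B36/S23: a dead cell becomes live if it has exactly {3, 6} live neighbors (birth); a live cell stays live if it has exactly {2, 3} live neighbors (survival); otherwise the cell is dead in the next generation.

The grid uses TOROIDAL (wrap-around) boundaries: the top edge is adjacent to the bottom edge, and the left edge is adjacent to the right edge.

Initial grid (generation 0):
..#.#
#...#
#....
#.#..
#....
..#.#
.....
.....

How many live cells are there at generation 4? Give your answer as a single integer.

Simulating step by step:
Generation 0 (given above): 10 live cells
Generation 1: 13 live cells
#..##
##.##
#....
#...#
#..##
.....
.....
.....
Generation 2: 14 live cells
.###.
.###.
...##
.#.#.
#..#.
....#
.....
....#
Generation 3: 17 live cells
##..#
##...
###.#
#..#.
#.##.
....#
.....
..##.
Generation 4: 19 live cells
...##
...#.
..##.
.#..#
####.
...##
...#.
#####
Population at generation 4: 19

Answer: 19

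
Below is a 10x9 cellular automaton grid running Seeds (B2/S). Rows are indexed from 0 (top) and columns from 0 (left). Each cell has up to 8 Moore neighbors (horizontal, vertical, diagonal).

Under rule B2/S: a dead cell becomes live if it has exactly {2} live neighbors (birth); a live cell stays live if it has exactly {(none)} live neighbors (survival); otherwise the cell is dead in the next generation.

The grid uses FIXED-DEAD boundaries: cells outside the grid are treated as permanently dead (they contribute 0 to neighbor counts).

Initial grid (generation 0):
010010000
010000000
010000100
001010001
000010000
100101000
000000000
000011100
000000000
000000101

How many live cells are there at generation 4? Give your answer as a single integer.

Answer: 13

Derivation:
Simulating step by step:
Generation 0 (given above): 17 live cells
Generation 1: 14 live cells
101000000
000001000
100101010
010000010
011000000
000000000
000100000
000000000
000010000
000000010
Generation 2: 15 live cells
010000000
101100000
011000001
000110001
100000000
010100000
000000000
000110000
000000000
000000000
Generation 3: 11 live cells
100100000
000000000
100000010
100000010
010000000
101000000
000000000
000000000
000110000
000000000
Generation 4: 13 live cells
000000000
110000000
010000101
000000101
001000000
000000000
010000000
000110000
000000000
000110000
Population at generation 4: 13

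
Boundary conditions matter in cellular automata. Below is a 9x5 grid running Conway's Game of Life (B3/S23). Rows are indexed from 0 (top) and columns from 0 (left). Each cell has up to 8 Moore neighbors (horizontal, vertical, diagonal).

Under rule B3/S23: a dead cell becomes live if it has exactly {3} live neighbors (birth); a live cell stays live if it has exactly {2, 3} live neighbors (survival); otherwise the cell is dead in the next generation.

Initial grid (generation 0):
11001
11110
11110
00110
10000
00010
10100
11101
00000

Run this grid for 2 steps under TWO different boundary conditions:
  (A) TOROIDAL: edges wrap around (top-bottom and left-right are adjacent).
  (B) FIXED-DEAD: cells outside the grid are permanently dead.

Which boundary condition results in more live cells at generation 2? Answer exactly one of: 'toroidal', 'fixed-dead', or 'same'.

Under TOROIDAL boundary, generation 2:
00111
00001
00001
11110
01100
01001
00100
10000
11000
Population = 17

Under FIXED-DEAD boundary, generation 2:
00000
00011
00011
01111
01110
01010
10110
10110
01100
Population = 21

Comparison: toroidal=17, fixed-dead=21 -> fixed-dead

Answer: fixed-dead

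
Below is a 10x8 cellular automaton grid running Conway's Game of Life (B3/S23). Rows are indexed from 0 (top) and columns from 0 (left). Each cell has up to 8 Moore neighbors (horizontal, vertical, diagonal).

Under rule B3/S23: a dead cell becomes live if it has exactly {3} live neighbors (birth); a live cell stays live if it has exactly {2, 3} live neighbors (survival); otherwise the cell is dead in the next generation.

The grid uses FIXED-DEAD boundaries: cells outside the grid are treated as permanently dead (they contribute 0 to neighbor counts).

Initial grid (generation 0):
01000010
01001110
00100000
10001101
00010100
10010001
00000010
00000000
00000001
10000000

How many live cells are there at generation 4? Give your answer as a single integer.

Answer: 14

Derivation:
Simulating step by step:
Generation 0 (given above): 19 live cells
Generation 1: 15 live cells
00000010
01100110
01010000
00011110
00010100
00001010
00000000
00000000
00000000
00000000
Generation 2: 14 live cells
00000110
01100110
01010000
00010110
00010000
00001100
00000000
00000000
00000000
00000000
Generation 3: 13 live cells
00000110
01101110
01010000
00010000
00010010
00001000
00000000
00000000
00000000
00000000
Generation 4: 14 live cells
00001010
01111010
01010100
00011000
00011000
00000000
00000000
00000000
00000000
00000000
Population at generation 4: 14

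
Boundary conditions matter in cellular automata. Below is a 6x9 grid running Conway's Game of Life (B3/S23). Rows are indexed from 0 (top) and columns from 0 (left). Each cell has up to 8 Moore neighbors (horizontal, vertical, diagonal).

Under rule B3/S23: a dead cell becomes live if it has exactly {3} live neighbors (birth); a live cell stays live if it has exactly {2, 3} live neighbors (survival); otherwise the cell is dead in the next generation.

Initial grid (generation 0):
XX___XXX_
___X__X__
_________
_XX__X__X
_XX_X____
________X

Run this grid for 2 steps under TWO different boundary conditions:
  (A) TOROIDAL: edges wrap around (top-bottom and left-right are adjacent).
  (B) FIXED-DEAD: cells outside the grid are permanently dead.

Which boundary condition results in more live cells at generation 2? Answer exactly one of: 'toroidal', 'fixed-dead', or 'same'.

Answer: toroidal

Derivation:
Under TOROIDAL boundary, generation 2:
X___X____
_____X___
__XX__X__
X________
____X_XXX
__XXXX___
Population = 15

Under FIXED-DEAD boundary, generation 2:
_____X_X_
_____X_X_
_XXX__X__
_________
_X_X_____
__X______
Population = 11

Comparison: toroidal=15, fixed-dead=11 -> toroidal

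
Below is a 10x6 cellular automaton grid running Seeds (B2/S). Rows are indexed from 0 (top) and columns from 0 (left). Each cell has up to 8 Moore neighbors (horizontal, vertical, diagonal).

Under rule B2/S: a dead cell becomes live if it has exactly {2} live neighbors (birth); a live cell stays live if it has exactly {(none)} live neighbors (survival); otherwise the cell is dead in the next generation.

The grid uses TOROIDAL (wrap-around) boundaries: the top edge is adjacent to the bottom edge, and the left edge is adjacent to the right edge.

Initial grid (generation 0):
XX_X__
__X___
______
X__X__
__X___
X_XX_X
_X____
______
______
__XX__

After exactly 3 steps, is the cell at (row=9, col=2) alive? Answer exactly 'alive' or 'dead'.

Answer: dead

Derivation:
Simulating step by step:
Generation 0 (given above): 14 live cells
Generation 1: 16 live cells
____X_
X__X__
_XXX__
_XX___
______
____X_
___XXX
______
__XX__
X___X_
Generation 2: 14 live cells
XX____
_____X
____X_
X_____
_XXX__
______
______
_____X
_X__XX
_XX___
Generation 3: 12 live cells
_____X
_X__X_
X_____
____XX
X_____
_X_X__
______
______
___X__
___XX_

Cell (9,2) at generation 3: 0 -> dead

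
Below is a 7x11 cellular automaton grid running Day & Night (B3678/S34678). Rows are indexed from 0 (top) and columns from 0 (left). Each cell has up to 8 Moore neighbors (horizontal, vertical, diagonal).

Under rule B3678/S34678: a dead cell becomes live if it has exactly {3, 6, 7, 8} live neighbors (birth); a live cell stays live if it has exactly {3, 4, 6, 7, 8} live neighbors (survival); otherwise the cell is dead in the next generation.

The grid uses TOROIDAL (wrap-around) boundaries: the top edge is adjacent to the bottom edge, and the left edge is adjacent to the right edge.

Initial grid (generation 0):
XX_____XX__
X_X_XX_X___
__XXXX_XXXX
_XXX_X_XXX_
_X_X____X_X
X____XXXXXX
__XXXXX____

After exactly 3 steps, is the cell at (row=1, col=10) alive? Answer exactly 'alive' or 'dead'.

Simulating step by step:
Generation 0 (given above): 40 live cells
Generation 1: 40 live cells
_X_____X___
X_X_XX_XX__
X__XXXXXXXX
_XX_X__XXX_
_X___X_XXXX
XX___XXXXXX
____XX_X___
Generation 2: 37 live cells
___X___X___
X___XXX____
X______XX_X
_XX_X_XXXXX
XX__XXXXXX_
X____XX_X_X
_X___XXX_XX
Generation 3: 38 live cells
X_____XXX_X
______X_X_X
X__XX___X_X
XX_X___XXX_
_XXXXXXXXXX
_____XXX_X_
____XX_X_XX

Cell (1,10) at generation 3: 1 -> alive

Answer: alive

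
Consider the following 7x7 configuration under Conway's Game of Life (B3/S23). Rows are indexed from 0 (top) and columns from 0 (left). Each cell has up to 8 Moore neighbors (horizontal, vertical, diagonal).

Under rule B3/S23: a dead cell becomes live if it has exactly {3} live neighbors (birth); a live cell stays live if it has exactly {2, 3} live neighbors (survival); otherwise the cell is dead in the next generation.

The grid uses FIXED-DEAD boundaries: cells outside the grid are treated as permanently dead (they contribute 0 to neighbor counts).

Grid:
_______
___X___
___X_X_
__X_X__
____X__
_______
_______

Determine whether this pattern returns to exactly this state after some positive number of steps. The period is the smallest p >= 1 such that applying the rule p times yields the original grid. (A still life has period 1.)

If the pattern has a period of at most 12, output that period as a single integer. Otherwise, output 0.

Simulating and comparing each generation to the original:
Gen 0 (original, given above): 6 live cells
Gen 1: 6 live cells, differs from original
Gen 2: 6 live cells, MATCHES original -> period = 2

Answer: 2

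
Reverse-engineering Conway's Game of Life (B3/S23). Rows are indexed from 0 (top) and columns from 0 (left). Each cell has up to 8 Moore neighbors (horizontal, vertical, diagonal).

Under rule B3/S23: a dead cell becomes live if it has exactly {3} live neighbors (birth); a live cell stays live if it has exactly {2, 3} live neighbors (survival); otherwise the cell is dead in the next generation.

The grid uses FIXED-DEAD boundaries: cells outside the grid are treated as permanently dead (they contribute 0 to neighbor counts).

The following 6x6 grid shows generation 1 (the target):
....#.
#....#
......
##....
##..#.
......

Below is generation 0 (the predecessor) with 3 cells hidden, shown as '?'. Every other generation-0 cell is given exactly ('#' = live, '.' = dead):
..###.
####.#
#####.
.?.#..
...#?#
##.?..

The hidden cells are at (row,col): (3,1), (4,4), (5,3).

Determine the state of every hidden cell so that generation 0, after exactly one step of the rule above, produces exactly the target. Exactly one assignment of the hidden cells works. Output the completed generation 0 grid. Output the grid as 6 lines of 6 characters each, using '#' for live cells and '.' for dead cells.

Answer: ..###.
####.#
#####.
.#.#..
...#.#
##....

Derivation:
Hidden generation-0 cells (in order): (3,1), (4,4), (5,3).
A hidden cell only influences target cells in its own 3x3 neighborhood. Try each of the 2^3 = 8 assignments, step the completed generation 0 forward once under B3/S23, and compare with the target:
  (3,1)=. (4,4)=. (5,3)=. -> step gives (2,0)='#' but target has '.' -> reject
  (3,1)=. (4,4)=. (5,3)=# -> step gives (2,0)='#' but target has '.' -> reject
  (3,1)=. (4,4)=# (5,3)=. -> step gives (2,0)='#' but target has '.' -> reject
  (3,1)=. (4,4)=# (5,3)=# -> step gives (2,0)='#' but target has '.' -> reject
  (3,1)=# (4,4)=. (5,3)=. -> step reproduces the target at every cell -> ACCEPT
  (3,1)=# (4,4)=. (5,3)=# -> step gives (4,3)='#' but target has '.' -> reject
  (3,1)=# (4,4)=# (5,3)=. -> step gives (3,5)='#' but target has '.' -> reject
  (3,1)=# (4,4)=# (5,3)=# -> step gives (3,5)='#' but target has '.' -> reject
Unique solution: (3,1)=live, (4,4)=dead, (5,3)=dead.
Check: live-neighbor counts of every cell in the completed generation 0:
244432
367762
467542
336452
334130
112121
Applying B3/S23 to generation 0 with these counts gives:
....#.
#....#
......
##....
##..#.
......
which matches the target exactly.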